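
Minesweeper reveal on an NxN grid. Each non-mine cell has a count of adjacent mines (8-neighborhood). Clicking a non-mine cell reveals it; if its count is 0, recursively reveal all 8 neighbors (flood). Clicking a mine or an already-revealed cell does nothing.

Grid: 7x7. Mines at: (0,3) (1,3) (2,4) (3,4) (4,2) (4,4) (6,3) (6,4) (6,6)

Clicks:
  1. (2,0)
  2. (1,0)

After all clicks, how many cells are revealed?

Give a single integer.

Answer: 20

Derivation:
Click 1 (2,0) count=0: revealed 20 new [(0,0) (0,1) (0,2) (1,0) (1,1) (1,2) (2,0) (2,1) (2,2) (3,0) (3,1) (3,2) (4,0) (4,1) (5,0) (5,1) (5,2) (6,0) (6,1) (6,2)] -> total=20
Click 2 (1,0) count=0: revealed 0 new [(none)] -> total=20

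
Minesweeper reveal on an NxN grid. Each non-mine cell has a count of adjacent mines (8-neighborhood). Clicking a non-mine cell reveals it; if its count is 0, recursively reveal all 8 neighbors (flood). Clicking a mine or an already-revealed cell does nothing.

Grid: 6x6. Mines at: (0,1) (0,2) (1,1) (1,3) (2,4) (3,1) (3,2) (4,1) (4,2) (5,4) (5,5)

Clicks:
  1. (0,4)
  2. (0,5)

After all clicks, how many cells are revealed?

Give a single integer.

Click 1 (0,4) count=1: revealed 1 new [(0,4)] -> total=1
Click 2 (0,5) count=0: revealed 3 new [(0,5) (1,4) (1,5)] -> total=4

Answer: 4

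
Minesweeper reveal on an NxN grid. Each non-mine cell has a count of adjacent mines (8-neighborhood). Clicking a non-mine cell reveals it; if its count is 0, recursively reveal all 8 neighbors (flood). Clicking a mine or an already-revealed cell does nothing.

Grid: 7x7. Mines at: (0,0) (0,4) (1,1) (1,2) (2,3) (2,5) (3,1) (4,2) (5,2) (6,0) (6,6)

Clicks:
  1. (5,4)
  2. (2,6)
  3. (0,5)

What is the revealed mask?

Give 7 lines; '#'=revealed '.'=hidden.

Click 1 (5,4) count=0: revealed 15 new [(3,3) (3,4) (3,5) (3,6) (4,3) (4,4) (4,5) (4,6) (5,3) (5,4) (5,5) (5,6) (6,3) (6,4) (6,5)] -> total=15
Click 2 (2,6) count=1: revealed 1 new [(2,6)] -> total=16
Click 3 (0,5) count=1: revealed 1 new [(0,5)] -> total=17

Answer: .....#.
.......
......#
...####
...####
...####
...###.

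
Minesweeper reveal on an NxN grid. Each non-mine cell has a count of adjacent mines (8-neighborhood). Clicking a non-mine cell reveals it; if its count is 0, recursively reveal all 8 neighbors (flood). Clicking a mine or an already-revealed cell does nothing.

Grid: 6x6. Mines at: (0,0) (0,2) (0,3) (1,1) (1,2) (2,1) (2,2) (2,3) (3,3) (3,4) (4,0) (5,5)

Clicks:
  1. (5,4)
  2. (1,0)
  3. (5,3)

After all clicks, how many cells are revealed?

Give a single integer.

Click 1 (5,4) count=1: revealed 1 new [(5,4)] -> total=1
Click 2 (1,0) count=3: revealed 1 new [(1,0)] -> total=2
Click 3 (5,3) count=0: revealed 7 new [(4,1) (4,2) (4,3) (4,4) (5,1) (5,2) (5,3)] -> total=9

Answer: 9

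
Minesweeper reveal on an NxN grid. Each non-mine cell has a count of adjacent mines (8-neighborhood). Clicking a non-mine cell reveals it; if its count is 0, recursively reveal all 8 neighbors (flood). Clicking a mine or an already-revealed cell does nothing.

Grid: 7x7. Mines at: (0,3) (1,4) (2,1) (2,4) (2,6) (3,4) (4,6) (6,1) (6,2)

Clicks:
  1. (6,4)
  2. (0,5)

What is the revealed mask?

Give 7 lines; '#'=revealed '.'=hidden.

Click 1 (6,4) count=0: revealed 11 new [(4,3) (4,4) (4,5) (5,3) (5,4) (5,5) (5,6) (6,3) (6,4) (6,5) (6,6)] -> total=11
Click 2 (0,5) count=1: revealed 1 new [(0,5)] -> total=12

Answer: .....#.
.......
.......
.......
...###.
...####
...####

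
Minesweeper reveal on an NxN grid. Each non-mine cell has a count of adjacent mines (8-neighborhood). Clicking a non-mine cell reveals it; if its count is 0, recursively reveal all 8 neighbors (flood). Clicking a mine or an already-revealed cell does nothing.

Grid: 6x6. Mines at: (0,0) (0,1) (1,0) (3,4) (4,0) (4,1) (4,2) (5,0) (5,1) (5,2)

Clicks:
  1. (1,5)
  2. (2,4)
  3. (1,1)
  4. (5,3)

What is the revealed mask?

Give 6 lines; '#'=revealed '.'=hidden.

Click 1 (1,5) count=0: revealed 17 new [(0,2) (0,3) (0,4) (0,5) (1,1) (1,2) (1,3) (1,4) (1,5) (2,1) (2,2) (2,3) (2,4) (2,5) (3,1) (3,2) (3,3)] -> total=17
Click 2 (2,4) count=1: revealed 0 new [(none)] -> total=17
Click 3 (1,1) count=3: revealed 0 new [(none)] -> total=17
Click 4 (5,3) count=2: revealed 1 new [(5,3)] -> total=18

Answer: ..####
.#####
.#####
.###..
......
...#..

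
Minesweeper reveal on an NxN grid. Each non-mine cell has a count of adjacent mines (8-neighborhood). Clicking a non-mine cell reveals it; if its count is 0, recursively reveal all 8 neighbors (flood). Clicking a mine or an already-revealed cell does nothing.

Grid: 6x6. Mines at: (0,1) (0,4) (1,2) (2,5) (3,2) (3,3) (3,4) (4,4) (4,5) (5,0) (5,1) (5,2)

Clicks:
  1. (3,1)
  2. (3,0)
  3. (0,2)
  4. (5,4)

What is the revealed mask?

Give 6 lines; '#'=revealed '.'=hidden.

Click 1 (3,1) count=1: revealed 1 new [(3,1)] -> total=1
Click 2 (3,0) count=0: revealed 7 new [(1,0) (1,1) (2,0) (2,1) (3,0) (4,0) (4,1)] -> total=8
Click 3 (0,2) count=2: revealed 1 new [(0,2)] -> total=9
Click 4 (5,4) count=2: revealed 1 new [(5,4)] -> total=10

Answer: ..#...
##....
##....
##....
##....
....#.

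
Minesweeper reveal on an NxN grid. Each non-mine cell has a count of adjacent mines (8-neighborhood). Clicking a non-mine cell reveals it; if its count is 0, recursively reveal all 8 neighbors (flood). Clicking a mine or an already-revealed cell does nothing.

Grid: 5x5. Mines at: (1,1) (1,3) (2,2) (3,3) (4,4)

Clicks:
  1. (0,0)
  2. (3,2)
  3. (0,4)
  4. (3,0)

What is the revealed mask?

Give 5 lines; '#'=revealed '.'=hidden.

Click 1 (0,0) count=1: revealed 1 new [(0,0)] -> total=1
Click 2 (3,2) count=2: revealed 1 new [(3,2)] -> total=2
Click 3 (0,4) count=1: revealed 1 new [(0,4)] -> total=3
Click 4 (3,0) count=0: revealed 7 new [(2,0) (2,1) (3,0) (3,1) (4,0) (4,1) (4,2)] -> total=10

Answer: #...#
.....
##...
###..
###..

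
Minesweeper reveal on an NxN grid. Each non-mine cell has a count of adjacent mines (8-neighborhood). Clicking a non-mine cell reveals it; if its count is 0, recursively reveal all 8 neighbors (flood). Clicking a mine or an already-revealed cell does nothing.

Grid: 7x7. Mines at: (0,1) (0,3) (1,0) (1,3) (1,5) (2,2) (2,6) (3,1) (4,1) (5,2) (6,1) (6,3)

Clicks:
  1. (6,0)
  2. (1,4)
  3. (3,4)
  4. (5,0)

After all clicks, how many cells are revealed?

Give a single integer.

Click 1 (6,0) count=1: revealed 1 new [(6,0)] -> total=1
Click 2 (1,4) count=3: revealed 1 new [(1,4)] -> total=2
Click 3 (3,4) count=0: revealed 18 new [(2,3) (2,4) (2,5) (3,3) (3,4) (3,5) (3,6) (4,3) (4,4) (4,5) (4,6) (5,3) (5,4) (5,5) (5,6) (6,4) (6,5) (6,6)] -> total=20
Click 4 (5,0) count=2: revealed 1 new [(5,0)] -> total=21

Answer: 21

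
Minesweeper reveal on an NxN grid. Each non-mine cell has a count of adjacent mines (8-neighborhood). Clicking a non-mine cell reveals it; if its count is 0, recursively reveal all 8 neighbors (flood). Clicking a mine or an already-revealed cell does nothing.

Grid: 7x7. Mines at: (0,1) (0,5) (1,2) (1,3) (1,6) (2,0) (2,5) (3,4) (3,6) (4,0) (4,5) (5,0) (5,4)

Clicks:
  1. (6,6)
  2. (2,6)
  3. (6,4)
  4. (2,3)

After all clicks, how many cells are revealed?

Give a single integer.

Answer: 7

Derivation:
Click 1 (6,6) count=0: revealed 4 new [(5,5) (5,6) (6,5) (6,6)] -> total=4
Click 2 (2,6) count=3: revealed 1 new [(2,6)] -> total=5
Click 3 (6,4) count=1: revealed 1 new [(6,4)] -> total=6
Click 4 (2,3) count=3: revealed 1 new [(2,3)] -> total=7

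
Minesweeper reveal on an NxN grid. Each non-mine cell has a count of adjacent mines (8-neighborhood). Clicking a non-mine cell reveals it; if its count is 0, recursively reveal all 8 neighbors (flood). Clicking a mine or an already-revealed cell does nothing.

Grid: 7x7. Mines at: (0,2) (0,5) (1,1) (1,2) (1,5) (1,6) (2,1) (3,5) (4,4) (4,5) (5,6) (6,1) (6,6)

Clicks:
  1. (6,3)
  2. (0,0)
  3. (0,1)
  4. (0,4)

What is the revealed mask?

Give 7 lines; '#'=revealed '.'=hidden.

Answer: ##..#..
.......
.......
.......
.......
..####.
..####.

Derivation:
Click 1 (6,3) count=0: revealed 8 new [(5,2) (5,3) (5,4) (5,5) (6,2) (6,3) (6,4) (6,5)] -> total=8
Click 2 (0,0) count=1: revealed 1 new [(0,0)] -> total=9
Click 3 (0,1) count=3: revealed 1 new [(0,1)] -> total=10
Click 4 (0,4) count=2: revealed 1 new [(0,4)] -> total=11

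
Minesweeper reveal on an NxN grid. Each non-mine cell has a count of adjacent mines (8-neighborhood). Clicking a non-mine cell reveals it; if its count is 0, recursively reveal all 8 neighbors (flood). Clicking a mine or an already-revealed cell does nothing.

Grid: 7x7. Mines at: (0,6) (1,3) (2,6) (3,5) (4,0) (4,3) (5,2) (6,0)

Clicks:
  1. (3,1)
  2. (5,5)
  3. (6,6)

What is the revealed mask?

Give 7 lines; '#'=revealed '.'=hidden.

Click 1 (3,1) count=1: revealed 1 new [(3,1)] -> total=1
Click 2 (5,5) count=0: revealed 11 new [(4,4) (4,5) (4,6) (5,3) (5,4) (5,5) (5,6) (6,3) (6,4) (6,5) (6,6)] -> total=12
Click 3 (6,6) count=0: revealed 0 new [(none)] -> total=12

Answer: .......
.......
.......
.#.....
....###
...####
...####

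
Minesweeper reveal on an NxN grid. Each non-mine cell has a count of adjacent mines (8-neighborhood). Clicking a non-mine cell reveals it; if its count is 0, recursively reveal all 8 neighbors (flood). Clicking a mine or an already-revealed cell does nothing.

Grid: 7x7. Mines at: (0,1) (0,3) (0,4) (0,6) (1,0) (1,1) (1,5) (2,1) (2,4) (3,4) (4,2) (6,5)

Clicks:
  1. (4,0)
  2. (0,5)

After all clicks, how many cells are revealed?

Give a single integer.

Answer: 15

Derivation:
Click 1 (4,0) count=0: revealed 14 new [(3,0) (3,1) (4,0) (4,1) (5,0) (5,1) (5,2) (5,3) (5,4) (6,0) (6,1) (6,2) (6,3) (6,4)] -> total=14
Click 2 (0,5) count=3: revealed 1 new [(0,5)] -> total=15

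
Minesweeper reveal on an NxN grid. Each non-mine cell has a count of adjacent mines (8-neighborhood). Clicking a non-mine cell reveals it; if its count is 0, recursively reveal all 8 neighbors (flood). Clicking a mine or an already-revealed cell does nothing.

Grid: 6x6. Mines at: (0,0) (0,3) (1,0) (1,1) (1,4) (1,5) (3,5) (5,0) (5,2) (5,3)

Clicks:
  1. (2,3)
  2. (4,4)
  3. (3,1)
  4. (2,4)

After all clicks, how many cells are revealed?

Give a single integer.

Answer: 15

Derivation:
Click 1 (2,3) count=1: revealed 1 new [(2,3)] -> total=1
Click 2 (4,4) count=2: revealed 1 new [(4,4)] -> total=2
Click 3 (3,1) count=0: revealed 13 new [(2,0) (2,1) (2,2) (2,4) (3,0) (3,1) (3,2) (3,3) (3,4) (4,0) (4,1) (4,2) (4,3)] -> total=15
Click 4 (2,4) count=3: revealed 0 new [(none)] -> total=15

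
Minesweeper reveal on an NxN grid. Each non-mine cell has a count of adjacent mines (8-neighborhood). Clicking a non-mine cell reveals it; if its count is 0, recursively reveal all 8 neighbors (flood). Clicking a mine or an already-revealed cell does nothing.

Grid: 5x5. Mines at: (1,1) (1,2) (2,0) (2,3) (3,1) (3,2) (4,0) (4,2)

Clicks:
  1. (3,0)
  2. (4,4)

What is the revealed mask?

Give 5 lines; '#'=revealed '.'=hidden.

Click 1 (3,0) count=3: revealed 1 new [(3,0)] -> total=1
Click 2 (4,4) count=0: revealed 4 new [(3,3) (3,4) (4,3) (4,4)] -> total=5

Answer: .....
.....
.....
#..##
...##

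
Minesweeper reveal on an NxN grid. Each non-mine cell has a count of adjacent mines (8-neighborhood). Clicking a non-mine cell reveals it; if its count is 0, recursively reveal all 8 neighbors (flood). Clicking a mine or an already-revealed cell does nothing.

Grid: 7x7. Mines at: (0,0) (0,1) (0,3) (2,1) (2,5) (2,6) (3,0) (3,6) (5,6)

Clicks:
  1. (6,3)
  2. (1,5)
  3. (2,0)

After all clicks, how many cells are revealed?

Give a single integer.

Click 1 (6,3) count=0: revealed 29 new [(1,2) (1,3) (1,4) (2,2) (2,3) (2,4) (3,1) (3,2) (3,3) (3,4) (3,5) (4,0) (4,1) (4,2) (4,3) (4,4) (4,5) (5,0) (5,1) (5,2) (5,3) (5,4) (5,5) (6,0) (6,1) (6,2) (6,3) (6,4) (6,5)] -> total=29
Click 2 (1,5) count=2: revealed 1 new [(1,5)] -> total=30
Click 3 (2,0) count=2: revealed 1 new [(2,0)] -> total=31

Answer: 31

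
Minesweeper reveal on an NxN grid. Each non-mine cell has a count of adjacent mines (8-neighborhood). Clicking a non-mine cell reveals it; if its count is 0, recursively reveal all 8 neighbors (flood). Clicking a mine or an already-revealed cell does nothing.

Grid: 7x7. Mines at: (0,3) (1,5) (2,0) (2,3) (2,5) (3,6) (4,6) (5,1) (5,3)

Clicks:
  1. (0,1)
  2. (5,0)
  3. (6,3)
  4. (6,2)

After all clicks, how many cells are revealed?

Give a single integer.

Click 1 (0,1) count=0: revealed 6 new [(0,0) (0,1) (0,2) (1,0) (1,1) (1,2)] -> total=6
Click 2 (5,0) count=1: revealed 1 new [(5,0)] -> total=7
Click 3 (6,3) count=1: revealed 1 new [(6,3)] -> total=8
Click 4 (6,2) count=2: revealed 1 new [(6,2)] -> total=9

Answer: 9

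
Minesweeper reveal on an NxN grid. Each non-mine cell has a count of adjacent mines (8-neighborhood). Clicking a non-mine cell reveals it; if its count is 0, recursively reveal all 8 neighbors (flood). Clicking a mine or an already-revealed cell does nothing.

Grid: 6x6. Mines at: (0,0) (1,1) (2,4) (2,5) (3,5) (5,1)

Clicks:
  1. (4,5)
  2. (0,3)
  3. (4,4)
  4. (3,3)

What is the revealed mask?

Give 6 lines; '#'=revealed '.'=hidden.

Answer: ..####
..####
......
...#..
....##
......

Derivation:
Click 1 (4,5) count=1: revealed 1 new [(4,5)] -> total=1
Click 2 (0,3) count=0: revealed 8 new [(0,2) (0,3) (0,4) (0,5) (1,2) (1,3) (1,4) (1,5)] -> total=9
Click 3 (4,4) count=1: revealed 1 new [(4,4)] -> total=10
Click 4 (3,3) count=1: revealed 1 new [(3,3)] -> total=11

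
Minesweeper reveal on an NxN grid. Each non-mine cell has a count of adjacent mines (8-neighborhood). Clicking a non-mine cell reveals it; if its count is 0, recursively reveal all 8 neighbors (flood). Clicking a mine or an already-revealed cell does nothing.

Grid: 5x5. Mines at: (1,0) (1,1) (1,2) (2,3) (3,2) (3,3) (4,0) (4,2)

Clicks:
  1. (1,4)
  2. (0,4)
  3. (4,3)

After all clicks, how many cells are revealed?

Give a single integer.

Answer: 5

Derivation:
Click 1 (1,4) count=1: revealed 1 new [(1,4)] -> total=1
Click 2 (0,4) count=0: revealed 3 new [(0,3) (0,4) (1,3)] -> total=4
Click 3 (4,3) count=3: revealed 1 new [(4,3)] -> total=5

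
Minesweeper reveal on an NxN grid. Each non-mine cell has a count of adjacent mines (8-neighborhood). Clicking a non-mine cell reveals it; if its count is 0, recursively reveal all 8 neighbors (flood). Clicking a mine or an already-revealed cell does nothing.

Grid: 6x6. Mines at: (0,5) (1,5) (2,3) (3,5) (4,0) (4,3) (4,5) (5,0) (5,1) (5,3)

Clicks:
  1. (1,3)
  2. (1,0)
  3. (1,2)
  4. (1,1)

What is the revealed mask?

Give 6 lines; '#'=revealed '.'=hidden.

Answer: #####.
#####.
###...
###...
......
......

Derivation:
Click 1 (1,3) count=1: revealed 1 new [(1,3)] -> total=1
Click 2 (1,0) count=0: revealed 15 new [(0,0) (0,1) (0,2) (0,3) (0,4) (1,0) (1,1) (1,2) (1,4) (2,0) (2,1) (2,2) (3,0) (3,1) (3,2)] -> total=16
Click 3 (1,2) count=1: revealed 0 new [(none)] -> total=16
Click 4 (1,1) count=0: revealed 0 new [(none)] -> total=16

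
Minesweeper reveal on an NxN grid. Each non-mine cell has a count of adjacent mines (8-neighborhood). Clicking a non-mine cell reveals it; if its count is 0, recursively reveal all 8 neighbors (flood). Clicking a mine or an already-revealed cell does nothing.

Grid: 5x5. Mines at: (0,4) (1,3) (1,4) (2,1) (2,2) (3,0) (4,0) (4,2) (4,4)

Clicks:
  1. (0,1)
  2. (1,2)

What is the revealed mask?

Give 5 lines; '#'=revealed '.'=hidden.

Click 1 (0,1) count=0: revealed 6 new [(0,0) (0,1) (0,2) (1,0) (1,1) (1,2)] -> total=6
Click 2 (1,2) count=3: revealed 0 new [(none)] -> total=6

Answer: ###..
###..
.....
.....
.....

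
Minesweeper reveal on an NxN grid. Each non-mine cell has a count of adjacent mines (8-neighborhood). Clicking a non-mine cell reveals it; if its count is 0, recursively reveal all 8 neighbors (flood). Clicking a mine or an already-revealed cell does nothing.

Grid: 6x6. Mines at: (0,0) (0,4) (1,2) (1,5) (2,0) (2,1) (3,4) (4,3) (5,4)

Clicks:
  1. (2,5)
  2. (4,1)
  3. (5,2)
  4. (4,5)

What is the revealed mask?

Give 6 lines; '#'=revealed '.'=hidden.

Click 1 (2,5) count=2: revealed 1 new [(2,5)] -> total=1
Click 2 (4,1) count=0: revealed 9 new [(3,0) (3,1) (3,2) (4,0) (4,1) (4,2) (5,0) (5,1) (5,2)] -> total=10
Click 3 (5,2) count=1: revealed 0 new [(none)] -> total=10
Click 4 (4,5) count=2: revealed 1 new [(4,5)] -> total=11

Answer: ......
......
.....#
###...
###..#
###...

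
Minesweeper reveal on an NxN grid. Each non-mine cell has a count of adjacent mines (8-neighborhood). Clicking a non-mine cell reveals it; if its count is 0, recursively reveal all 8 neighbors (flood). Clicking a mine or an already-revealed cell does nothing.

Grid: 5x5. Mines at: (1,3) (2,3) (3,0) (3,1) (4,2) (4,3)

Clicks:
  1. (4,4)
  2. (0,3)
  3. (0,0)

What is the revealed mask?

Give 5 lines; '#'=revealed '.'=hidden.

Click 1 (4,4) count=1: revealed 1 new [(4,4)] -> total=1
Click 2 (0,3) count=1: revealed 1 new [(0,3)] -> total=2
Click 3 (0,0) count=0: revealed 9 new [(0,0) (0,1) (0,2) (1,0) (1,1) (1,2) (2,0) (2,1) (2,2)] -> total=11

Answer: ####.
###..
###..
.....
....#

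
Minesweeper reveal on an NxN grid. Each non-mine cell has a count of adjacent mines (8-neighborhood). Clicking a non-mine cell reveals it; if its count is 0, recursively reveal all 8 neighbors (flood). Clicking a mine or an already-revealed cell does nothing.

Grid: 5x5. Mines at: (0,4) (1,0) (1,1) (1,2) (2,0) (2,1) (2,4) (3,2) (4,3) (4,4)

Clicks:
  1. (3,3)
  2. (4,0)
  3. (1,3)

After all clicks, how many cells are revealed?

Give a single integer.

Answer: 6

Derivation:
Click 1 (3,3) count=4: revealed 1 new [(3,3)] -> total=1
Click 2 (4,0) count=0: revealed 4 new [(3,0) (3,1) (4,0) (4,1)] -> total=5
Click 3 (1,3) count=3: revealed 1 new [(1,3)] -> total=6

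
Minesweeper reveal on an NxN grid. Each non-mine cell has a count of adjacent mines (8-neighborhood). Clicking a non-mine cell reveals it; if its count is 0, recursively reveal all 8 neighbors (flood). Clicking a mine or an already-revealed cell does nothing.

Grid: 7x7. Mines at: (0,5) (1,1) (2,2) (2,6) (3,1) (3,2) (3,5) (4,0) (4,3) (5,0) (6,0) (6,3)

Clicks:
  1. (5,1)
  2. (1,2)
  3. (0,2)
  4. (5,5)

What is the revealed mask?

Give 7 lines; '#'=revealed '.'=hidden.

Answer: ..#....
..#....
.......
.......
....###
.#..###
....###

Derivation:
Click 1 (5,1) count=3: revealed 1 new [(5,1)] -> total=1
Click 2 (1,2) count=2: revealed 1 new [(1,2)] -> total=2
Click 3 (0,2) count=1: revealed 1 new [(0,2)] -> total=3
Click 4 (5,5) count=0: revealed 9 new [(4,4) (4,5) (4,6) (5,4) (5,5) (5,6) (6,4) (6,5) (6,6)] -> total=12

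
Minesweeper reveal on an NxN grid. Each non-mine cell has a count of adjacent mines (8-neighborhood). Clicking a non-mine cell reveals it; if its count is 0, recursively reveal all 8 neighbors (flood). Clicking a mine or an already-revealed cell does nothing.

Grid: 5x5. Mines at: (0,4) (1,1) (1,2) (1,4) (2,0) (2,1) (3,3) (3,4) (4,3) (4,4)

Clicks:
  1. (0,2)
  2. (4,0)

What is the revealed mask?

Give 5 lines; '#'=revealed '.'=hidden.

Answer: ..#..
.....
.....
###..
###..

Derivation:
Click 1 (0,2) count=2: revealed 1 new [(0,2)] -> total=1
Click 2 (4,0) count=0: revealed 6 new [(3,0) (3,1) (3,2) (4,0) (4,1) (4,2)] -> total=7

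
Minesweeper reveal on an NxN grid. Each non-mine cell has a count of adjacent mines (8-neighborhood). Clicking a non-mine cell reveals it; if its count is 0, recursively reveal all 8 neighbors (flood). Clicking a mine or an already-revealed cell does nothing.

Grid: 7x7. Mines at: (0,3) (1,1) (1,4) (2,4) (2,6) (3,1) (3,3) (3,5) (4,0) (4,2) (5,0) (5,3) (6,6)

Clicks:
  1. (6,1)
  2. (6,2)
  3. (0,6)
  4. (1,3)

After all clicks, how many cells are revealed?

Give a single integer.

Answer: 7

Derivation:
Click 1 (6,1) count=1: revealed 1 new [(6,1)] -> total=1
Click 2 (6,2) count=1: revealed 1 new [(6,2)] -> total=2
Click 3 (0,6) count=0: revealed 4 new [(0,5) (0,6) (1,5) (1,6)] -> total=6
Click 4 (1,3) count=3: revealed 1 new [(1,3)] -> total=7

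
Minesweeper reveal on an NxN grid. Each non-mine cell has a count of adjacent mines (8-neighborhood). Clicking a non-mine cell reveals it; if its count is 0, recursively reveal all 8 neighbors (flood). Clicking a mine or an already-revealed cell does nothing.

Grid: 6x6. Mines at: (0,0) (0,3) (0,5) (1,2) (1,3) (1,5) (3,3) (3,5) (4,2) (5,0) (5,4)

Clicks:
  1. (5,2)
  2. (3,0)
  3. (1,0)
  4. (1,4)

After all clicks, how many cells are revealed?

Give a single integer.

Click 1 (5,2) count=1: revealed 1 new [(5,2)] -> total=1
Click 2 (3,0) count=0: revealed 8 new [(1,0) (1,1) (2,0) (2,1) (3,0) (3,1) (4,0) (4,1)] -> total=9
Click 3 (1,0) count=1: revealed 0 new [(none)] -> total=9
Click 4 (1,4) count=4: revealed 1 new [(1,4)] -> total=10

Answer: 10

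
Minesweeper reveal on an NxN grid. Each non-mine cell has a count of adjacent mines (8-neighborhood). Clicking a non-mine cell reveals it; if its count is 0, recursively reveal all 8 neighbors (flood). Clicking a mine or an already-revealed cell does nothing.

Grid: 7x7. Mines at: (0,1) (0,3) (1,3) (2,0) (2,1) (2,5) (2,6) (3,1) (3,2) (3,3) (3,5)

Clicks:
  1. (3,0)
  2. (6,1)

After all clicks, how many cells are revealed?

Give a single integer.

Answer: 22

Derivation:
Click 1 (3,0) count=3: revealed 1 new [(3,0)] -> total=1
Click 2 (6,1) count=0: revealed 21 new [(4,0) (4,1) (4,2) (4,3) (4,4) (4,5) (4,6) (5,0) (5,1) (5,2) (5,3) (5,4) (5,5) (5,6) (6,0) (6,1) (6,2) (6,3) (6,4) (6,5) (6,6)] -> total=22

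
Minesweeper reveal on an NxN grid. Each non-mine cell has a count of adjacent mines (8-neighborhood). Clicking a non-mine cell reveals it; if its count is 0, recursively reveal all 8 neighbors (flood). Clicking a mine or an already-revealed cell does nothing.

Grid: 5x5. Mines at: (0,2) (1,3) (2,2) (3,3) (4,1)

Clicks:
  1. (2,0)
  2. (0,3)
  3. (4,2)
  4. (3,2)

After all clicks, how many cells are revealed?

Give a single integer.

Answer: 11

Derivation:
Click 1 (2,0) count=0: revealed 8 new [(0,0) (0,1) (1,0) (1,1) (2,0) (2,1) (3,0) (3,1)] -> total=8
Click 2 (0,3) count=2: revealed 1 new [(0,3)] -> total=9
Click 3 (4,2) count=2: revealed 1 new [(4,2)] -> total=10
Click 4 (3,2) count=3: revealed 1 new [(3,2)] -> total=11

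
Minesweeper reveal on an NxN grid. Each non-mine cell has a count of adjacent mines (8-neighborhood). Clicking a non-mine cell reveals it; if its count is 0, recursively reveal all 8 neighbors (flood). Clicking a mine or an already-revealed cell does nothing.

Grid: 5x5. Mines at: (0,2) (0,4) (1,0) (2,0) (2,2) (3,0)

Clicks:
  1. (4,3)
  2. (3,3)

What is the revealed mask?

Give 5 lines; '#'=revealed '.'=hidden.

Click 1 (4,3) count=0: revealed 12 new [(1,3) (1,4) (2,3) (2,4) (3,1) (3,2) (3,3) (3,4) (4,1) (4,2) (4,3) (4,4)] -> total=12
Click 2 (3,3) count=1: revealed 0 new [(none)] -> total=12

Answer: .....
...##
...##
.####
.####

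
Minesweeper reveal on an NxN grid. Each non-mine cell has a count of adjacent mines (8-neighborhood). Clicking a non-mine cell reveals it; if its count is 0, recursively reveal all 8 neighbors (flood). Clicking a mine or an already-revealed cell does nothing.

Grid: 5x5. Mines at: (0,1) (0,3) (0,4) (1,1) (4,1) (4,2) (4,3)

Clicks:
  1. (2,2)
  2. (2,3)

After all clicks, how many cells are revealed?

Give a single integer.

Answer: 9

Derivation:
Click 1 (2,2) count=1: revealed 1 new [(2,2)] -> total=1
Click 2 (2,3) count=0: revealed 8 new [(1,2) (1,3) (1,4) (2,3) (2,4) (3,2) (3,3) (3,4)] -> total=9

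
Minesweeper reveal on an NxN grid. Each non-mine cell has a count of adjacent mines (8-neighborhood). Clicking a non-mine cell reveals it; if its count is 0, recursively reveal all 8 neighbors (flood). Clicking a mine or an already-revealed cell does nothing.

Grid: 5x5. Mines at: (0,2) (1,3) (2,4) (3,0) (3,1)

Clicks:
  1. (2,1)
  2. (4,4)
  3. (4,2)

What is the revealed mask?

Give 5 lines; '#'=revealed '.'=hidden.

Click 1 (2,1) count=2: revealed 1 new [(2,1)] -> total=1
Click 2 (4,4) count=0: revealed 6 new [(3,2) (3,3) (3,4) (4,2) (4,3) (4,4)] -> total=7
Click 3 (4,2) count=1: revealed 0 new [(none)] -> total=7

Answer: .....
.....
.#...
..###
..###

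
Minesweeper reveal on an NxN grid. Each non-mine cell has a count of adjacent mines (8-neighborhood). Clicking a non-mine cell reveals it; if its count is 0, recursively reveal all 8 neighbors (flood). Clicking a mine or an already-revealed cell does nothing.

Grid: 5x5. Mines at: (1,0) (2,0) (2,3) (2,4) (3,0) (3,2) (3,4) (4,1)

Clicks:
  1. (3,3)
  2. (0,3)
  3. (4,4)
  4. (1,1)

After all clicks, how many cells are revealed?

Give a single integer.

Click 1 (3,3) count=4: revealed 1 new [(3,3)] -> total=1
Click 2 (0,3) count=0: revealed 8 new [(0,1) (0,2) (0,3) (0,4) (1,1) (1,2) (1,3) (1,4)] -> total=9
Click 3 (4,4) count=1: revealed 1 new [(4,4)] -> total=10
Click 4 (1,1) count=2: revealed 0 new [(none)] -> total=10

Answer: 10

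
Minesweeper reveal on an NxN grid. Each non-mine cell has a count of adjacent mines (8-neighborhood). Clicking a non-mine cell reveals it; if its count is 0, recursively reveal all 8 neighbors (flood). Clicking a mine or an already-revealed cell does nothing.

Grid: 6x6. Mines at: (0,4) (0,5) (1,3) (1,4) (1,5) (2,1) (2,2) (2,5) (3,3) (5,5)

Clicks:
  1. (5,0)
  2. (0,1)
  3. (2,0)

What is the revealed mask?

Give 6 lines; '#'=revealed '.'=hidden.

Answer: ###...
###...
#.....
###...
#####.
#####.

Derivation:
Click 1 (5,0) count=0: revealed 13 new [(3,0) (3,1) (3,2) (4,0) (4,1) (4,2) (4,3) (4,4) (5,0) (5,1) (5,2) (5,3) (5,4)] -> total=13
Click 2 (0,1) count=0: revealed 6 new [(0,0) (0,1) (0,2) (1,0) (1,1) (1,2)] -> total=19
Click 3 (2,0) count=1: revealed 1 new [(2,0)] -> total=20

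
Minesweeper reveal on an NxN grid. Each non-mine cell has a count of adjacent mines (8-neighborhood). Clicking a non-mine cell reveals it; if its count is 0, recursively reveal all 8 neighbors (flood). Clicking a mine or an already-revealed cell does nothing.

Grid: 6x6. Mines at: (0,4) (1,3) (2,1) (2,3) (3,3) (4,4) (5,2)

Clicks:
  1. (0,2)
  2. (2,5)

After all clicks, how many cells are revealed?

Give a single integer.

Click 1 (0,2) count=1: revealed 1 new [(0,2)] -> total=1
Click 2 (2,5) count=0: revealed 6 new [(1,4) (1,5) (2,4) (2,5) (3,4) (3,5)] -> total=7

Answer: 7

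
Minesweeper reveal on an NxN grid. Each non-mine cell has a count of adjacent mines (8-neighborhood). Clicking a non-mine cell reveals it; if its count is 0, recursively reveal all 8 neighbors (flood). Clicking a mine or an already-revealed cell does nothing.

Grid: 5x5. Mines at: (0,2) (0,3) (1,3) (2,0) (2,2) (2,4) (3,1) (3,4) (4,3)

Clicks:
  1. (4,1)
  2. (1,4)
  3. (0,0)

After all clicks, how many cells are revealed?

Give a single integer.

Click 1 (4,1) count=1: revealed 1 new [(4,1)] -> total=1
Click 2 (1,4) count=3: revealed 1 new [(1,4)] -> total=2
Click 3 (0,0) count=0: revealed 4 new [(0,0) (0,1) (1,0) (1,1)] -> total=6

Answer: 6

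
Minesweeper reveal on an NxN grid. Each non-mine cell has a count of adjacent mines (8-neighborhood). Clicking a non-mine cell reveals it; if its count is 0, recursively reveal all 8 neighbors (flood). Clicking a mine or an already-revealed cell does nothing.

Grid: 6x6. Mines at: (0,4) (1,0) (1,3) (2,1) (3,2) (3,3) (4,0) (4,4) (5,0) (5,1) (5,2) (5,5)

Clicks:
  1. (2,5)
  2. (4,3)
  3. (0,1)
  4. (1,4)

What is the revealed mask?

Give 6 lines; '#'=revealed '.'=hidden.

Answer: .#....
....##
....##
....##
...#..
......

Derivation:
Click 1 (2,5) count=0: revealed 6 new [(1,4) (1,5) (2,4) (2,5) (3,4) (3,5)] -> total=6
Click 2 (4,3) count=4: revealed 1 new [(4,3)] -> total=7
Click 3 (0,1) count=1: revealed 1 new [(0,1)] -> total=8
Click 4 (1,4) count=2: revealed 0 new [(none)] -> total=8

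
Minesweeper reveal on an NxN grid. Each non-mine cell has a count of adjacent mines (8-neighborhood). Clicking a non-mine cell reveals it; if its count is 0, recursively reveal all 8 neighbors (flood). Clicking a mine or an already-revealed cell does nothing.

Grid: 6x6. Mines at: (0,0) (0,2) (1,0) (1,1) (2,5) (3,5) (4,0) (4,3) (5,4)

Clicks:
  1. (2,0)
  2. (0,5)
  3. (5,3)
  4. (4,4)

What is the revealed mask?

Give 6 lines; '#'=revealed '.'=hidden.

Answer: ...###
...###
#.....
......
....#.
...#..

Derivation:
Click 1 (2,0) count=2: revealed 1 new [(2,0)] -> total=1
Click 2 (0,5) count=0: revealed 6 new [(0,3) (0,4) (0,5) (1,3) (1,4) (1,5)] -> total=7
Click 3 (5,3) count=2: revealed 1 new [(5,3)] -> total=8
Click 4 (4,4) count=3: revealed 1 new [(4,4)] -> total=9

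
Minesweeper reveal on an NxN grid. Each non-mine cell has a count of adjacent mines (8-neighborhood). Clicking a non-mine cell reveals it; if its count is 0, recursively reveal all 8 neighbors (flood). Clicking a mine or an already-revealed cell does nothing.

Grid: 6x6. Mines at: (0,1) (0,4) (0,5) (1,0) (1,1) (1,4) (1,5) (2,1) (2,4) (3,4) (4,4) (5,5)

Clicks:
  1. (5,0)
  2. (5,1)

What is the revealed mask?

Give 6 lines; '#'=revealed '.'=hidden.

Answer: ......
......
......
####..
####..
####..

Derivation:
Click 1 (5,0) count=0: revealed 12 new [(3,0) (3,1) (3,2) (3,3) (4,0) (4,1) (4,2) (4,3) (5,0) (5,1) (5,2) (5,3)] -> total=12
Click 2 (5,1) count=0: revealed 0 new [(none)] -> total=12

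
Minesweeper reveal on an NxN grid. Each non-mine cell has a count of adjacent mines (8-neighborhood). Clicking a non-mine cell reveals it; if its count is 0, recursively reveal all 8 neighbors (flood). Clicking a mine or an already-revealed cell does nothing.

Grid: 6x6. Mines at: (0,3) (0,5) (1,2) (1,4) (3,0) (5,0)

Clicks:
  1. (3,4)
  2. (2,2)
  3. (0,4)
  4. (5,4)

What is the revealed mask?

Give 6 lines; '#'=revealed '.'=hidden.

Click 1 (3,4) count=0: revealed 20 new [(2,1) (2,2) (2,3) (2,4) (2,5) (3,1) (3,2) (3,3) (3,4) (3,5) (4,1) (4,2) (4,3) (4,4) (4,5) (5,1) (5,2) (5,3) (5,4) (5,5)] -> total=20
Click 2 (2,2) count=1: revealed 0 new [(none)] -> total=20
Click 3 (0,4) count=3: revealed 1 new [(0,4)] -> total=21
Click 4 (5,4) count=0: revealed 0 new [(none)] -> total=21

Answer: ....#.
......
.#####
.#####
.#####
.#####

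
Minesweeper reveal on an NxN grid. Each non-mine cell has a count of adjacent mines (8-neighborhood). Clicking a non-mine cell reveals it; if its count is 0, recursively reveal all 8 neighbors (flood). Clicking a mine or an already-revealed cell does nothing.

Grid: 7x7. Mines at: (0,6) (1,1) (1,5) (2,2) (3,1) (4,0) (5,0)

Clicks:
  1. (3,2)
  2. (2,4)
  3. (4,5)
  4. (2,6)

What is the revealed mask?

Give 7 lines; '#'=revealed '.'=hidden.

Click 1 (3,2) count=2: revealed 1 new [(3,2)] -> total=1
Click 2 (2,4) count=1: revealed 1 new [(2,4)] -> total=2
Click 3 (4,5) count=0: revealed 25 new [(2,3) (2,5) (2,6) (3,3) (3,4) (3,5) (3,6) (4,1) (4,2) (4,3) (4,4) (4,5) (4,6) (5,1) (5,2) (5,3) (5,4) (5,5) (5,6) (6,1) (6,2) (6,3) (6,4) (6,5) (6,6)] -> total=27
Click 4 (2,6) count=1: revealed 0 new [(none)] -> total=27

Answer: .......
.......
...####
..#####
.######
.######
.######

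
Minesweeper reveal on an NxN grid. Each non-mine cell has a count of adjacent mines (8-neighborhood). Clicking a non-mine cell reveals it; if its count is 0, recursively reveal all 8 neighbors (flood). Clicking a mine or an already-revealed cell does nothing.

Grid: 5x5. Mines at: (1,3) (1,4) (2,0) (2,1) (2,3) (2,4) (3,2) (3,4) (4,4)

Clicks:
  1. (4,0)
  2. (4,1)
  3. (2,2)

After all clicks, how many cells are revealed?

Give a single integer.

Click 1 (4,0) count=0: revealed 4 new [(3,0) (3,1) (4,0) (4,1)] -> total=4
Click 2 (4,1) count=1: revealed 0 new [(none)] -> total=4
Click 3 (2,2) count=4: revealed 1 new [(2,2)] -> total=5

Answer: 5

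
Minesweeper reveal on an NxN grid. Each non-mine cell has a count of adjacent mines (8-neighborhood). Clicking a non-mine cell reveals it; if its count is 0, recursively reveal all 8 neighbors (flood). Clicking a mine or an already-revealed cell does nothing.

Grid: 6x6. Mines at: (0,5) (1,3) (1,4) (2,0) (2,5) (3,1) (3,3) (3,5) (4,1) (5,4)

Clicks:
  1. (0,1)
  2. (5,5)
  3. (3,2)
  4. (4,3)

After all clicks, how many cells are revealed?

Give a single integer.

Answer: 9

Derivation:
Click 1 (0,1) count=0: revealed 6 new [(0,0) (0,1) (0,2) (1,0) (1,1) (1,2)] -> total=6
Click 2 (5,5) count=1: revealed 1 new [(5,5)] -> total=7
Click 3 (3,2) count=3: revealed 1 new [(3,2)] -> total=8
Click 4 (4,3) count=2: revealed 1 new [(4,3)] -> total=9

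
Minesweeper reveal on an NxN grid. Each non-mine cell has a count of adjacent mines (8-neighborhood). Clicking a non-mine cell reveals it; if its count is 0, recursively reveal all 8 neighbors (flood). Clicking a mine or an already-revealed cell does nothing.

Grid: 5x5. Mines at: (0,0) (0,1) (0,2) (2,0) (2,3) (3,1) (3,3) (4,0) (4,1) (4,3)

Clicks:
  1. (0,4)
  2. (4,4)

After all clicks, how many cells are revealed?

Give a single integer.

Answer: 5

Derivation:
Click 1 (0,4) count=0: revealed 4 new [(0,3) (0,4) (1,3) (1,4)] -> total=4
Click 2 (4,4) count=2: revealed 1 new [(4,4)] -> total=5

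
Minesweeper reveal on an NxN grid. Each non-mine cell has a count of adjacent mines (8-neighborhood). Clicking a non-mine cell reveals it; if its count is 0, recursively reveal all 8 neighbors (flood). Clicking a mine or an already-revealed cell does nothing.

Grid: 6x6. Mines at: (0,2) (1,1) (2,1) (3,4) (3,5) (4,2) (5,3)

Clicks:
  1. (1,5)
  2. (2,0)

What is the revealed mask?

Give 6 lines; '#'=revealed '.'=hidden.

Answer: ...###
...###
#..###
......
......
......

Derivation:
Click 1 (1,5) count=0: revealed 9 new [(0,3) (0,4) (0,5) (1,3) (1,4) (1,5) (2,3) (2,4) (2,5)] -> total=9
Click 2 (2,0) count=2: revealed 1 new [(2,0)] -> total=10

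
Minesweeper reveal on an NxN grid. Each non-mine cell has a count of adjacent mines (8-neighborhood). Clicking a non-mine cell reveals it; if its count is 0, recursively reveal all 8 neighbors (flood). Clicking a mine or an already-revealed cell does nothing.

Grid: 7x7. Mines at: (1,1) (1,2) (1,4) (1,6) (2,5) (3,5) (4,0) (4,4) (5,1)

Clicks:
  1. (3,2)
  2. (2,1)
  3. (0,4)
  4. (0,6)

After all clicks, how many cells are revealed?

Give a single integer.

Answer: 11

Derivation:
Click 1 (3,2) count=0: revealed 9 new [(2,1) (2,2) (2,3) (3,1) (3,2) (3,3) (4,1) (4,2) (4,3)] -> total=9
Click 2 (2,1) count=2: revealed 0 new [(none)] -> total=9
Click 3 (0,4) count=1: revealed 1 new [(0,4)] -> total=10
Click 4 (0,6) count=1: revealed 1 new [(0,6)] -> total=11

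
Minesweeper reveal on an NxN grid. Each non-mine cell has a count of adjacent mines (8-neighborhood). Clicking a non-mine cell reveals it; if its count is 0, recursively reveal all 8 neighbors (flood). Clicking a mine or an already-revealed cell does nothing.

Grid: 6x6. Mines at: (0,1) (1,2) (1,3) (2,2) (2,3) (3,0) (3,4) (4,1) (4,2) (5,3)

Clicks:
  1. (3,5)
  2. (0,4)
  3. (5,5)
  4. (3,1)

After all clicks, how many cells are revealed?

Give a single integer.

Answer: 7

Derivation:
Click 1 (3,5) count=1: revealed 1 new [(3,5)] -> total=1
Click 2 (0,4) count=1: revealed 1 new [(0,4)] -> total=2
Click 3 (5,5) count=0: revealed 4 new [(4,4) (4,5) (5,4) (5,5)] -> total=6
Click 4 (3,1) count=4: revealed 1 new [(3,1)] -> total=7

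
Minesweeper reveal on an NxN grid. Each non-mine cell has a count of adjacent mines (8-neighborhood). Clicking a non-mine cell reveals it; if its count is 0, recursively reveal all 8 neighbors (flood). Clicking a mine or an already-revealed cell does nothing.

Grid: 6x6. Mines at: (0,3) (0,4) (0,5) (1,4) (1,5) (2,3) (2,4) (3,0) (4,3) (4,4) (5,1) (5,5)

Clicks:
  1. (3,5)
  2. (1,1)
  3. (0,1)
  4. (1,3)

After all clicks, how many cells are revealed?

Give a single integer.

Answer: 11

Derivation:
Click 1 (3,5) count=2: revealed 1 new [(3,5)] -> total=1
Click 2 (1,1) count=0: revealed 9 new [(0,0) (0,1) (0,2) (1,0) (1,1) (1,2) (2,0) (2,1) (2,2)] -> total=10
Click 3 (0,1) count=0: revealed 0 new [(none)] -> total=10
Click 4 (1,3) count=5: revealed 1 new [(1,3)] -> total=11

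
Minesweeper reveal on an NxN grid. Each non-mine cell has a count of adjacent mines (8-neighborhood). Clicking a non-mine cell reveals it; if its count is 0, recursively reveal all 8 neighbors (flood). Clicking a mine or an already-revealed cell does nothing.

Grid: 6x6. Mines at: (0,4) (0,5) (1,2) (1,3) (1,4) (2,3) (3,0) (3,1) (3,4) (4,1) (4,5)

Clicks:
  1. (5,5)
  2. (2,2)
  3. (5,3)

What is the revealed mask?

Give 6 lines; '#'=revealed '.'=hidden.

Click 1 (5,5) count=1: revealed 1 new [(5,5)] -> total=1
Click 2 (2,2) count=4: revealed 1 new [(2,2)] -> total=2
Click 3 (5,3) count=0: revealed 6 new [(4,2) (4,3) (4,4) (5,2) (5,3) (5,4)] -> total=8

Answer: ......
......
..#...
......
..###.
..####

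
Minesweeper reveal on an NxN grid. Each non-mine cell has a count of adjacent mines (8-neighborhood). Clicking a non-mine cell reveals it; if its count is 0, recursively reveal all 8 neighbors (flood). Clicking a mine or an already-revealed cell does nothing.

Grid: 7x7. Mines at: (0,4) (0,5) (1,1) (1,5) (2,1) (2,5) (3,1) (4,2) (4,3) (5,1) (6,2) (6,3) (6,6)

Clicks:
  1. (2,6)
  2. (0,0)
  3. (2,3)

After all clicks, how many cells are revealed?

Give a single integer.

Answer: 11

Derivation:
Click 1 (2,6) count=2: revealed 1 new [(2,6)] -> total=1
Click 2 (0,0) count=1: revealed 1 new [(0,0)] -> total=2
Click 3 (2,3) count=0: revealed 9 new [(1,2) (1,3) (1,4) (2,2) (2,3) (2,4) (3,2) (3,3) (3,4)] -> total=11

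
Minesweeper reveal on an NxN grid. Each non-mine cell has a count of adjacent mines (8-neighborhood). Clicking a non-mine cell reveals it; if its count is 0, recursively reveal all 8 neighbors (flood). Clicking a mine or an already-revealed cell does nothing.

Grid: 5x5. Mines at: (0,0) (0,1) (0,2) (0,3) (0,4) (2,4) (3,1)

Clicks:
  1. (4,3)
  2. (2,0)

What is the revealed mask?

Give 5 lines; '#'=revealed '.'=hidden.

Click 1 (4,3) count=0: revealed 6 new [(3,2) (3,3) (3,4) (4,2) (4,3) (4,4)] -> total=6
Click 2 (2,0) count=1: revealed 1 new [(2,0)] -> total=7

Answer: .....
.....
#....
..###
..###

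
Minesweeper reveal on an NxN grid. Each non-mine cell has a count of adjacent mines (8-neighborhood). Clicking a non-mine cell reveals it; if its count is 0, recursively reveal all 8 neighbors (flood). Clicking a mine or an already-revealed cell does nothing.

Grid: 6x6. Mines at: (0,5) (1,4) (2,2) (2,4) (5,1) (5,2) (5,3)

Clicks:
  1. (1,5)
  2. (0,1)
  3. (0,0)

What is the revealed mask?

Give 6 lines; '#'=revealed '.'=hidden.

Answer: ####..
####.#
##....
##....
##....
......

Derivation:
Click 1 (1,5) count=3: revealed 1 new [(1,5)] -> total=1
Click 2 (0,1) count=0: revealed 14 new [(0,0) (0,1) (0,2) (0,3) (1,0) (1,1) (1,2) (1,3) (2,0) (2,1) (3,0) (3,1) (4,0) (4,1)] -> total=15
Click 3 (0,0) count=0: revealed 0 new [(none)] -> total=15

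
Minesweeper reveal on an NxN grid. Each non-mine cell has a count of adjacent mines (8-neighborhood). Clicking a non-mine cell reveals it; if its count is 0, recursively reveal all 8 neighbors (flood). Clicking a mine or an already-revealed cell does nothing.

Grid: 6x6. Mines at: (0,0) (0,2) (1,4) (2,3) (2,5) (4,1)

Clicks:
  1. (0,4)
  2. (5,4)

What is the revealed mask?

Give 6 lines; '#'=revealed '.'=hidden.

Click 1 (0,4) count=1: revealed 1 new [(0,4)] -> total=1
Click 2 (5,4) count=0: revealed 12 new [(3,2) (3,3) (3,4) (3,5) (4,2) (4,3) (4,4) (4,5) (5,2) (5,3) (5,4) (5,5)] -> total=13

Answer: ....#.
......
......
..####
..####
..####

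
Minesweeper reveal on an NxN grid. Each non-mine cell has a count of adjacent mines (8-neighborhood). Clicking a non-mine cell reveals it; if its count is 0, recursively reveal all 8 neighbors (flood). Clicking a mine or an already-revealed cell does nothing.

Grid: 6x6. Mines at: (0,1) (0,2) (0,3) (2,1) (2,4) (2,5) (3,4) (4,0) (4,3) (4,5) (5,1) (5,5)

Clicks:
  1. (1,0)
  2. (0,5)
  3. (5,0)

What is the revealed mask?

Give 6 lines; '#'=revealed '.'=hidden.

Click 1 (1,0) count=2: revealed 1 new [(1,0)] -> total=1
Click 2 (0,5) count=0: revealed 4 new [(0,4) (0,5) (1,4) (1,5)] -> total=5
Click 3 (5,0) count=2: revealed 1 new [(5,0)] -> total=6

Answer: ....##
#...##
......
......
......
#.....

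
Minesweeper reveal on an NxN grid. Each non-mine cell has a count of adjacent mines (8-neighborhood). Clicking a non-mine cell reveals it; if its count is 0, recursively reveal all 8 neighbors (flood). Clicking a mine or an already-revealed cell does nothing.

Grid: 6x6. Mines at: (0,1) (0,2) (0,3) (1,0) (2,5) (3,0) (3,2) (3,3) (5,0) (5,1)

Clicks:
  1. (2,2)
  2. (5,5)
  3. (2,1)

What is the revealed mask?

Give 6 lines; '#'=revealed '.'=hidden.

Answer: ......
......
.##...
....##
..####
..####

Derivation:
Click 1 (2,2) count=2: revealed 1 new [(2,2)] -> total=1
Click 2 (5,5) count=0: revealed 10 new [(3,4) (3,5) (4,2) (4,3) (4,4) (4,5) (5,2) (5,3) (5,4) (5,5)] -> total=11
Click 3 (2,1) count=3: revealed 1 new [(2,1)] -> total=12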